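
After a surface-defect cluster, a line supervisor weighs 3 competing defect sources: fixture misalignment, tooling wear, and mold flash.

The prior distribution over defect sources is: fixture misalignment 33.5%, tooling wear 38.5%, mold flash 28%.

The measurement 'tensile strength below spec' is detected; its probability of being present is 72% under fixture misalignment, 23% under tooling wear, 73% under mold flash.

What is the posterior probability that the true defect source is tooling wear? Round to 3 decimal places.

0.166

By Bayes' rule, the unnormalized weight for each hypothesis is prior × likelihood:
  fixture misalignment: 0.335 × 0.72 = 0.2412
  tooling wear: 0.385 × 0.23 = 0.08855
  mold flash: 0.280 × 0.73 = 0.2044
Marginal likelihood of the evidence = 0.53415.
P(tooling wear | evidence) = 0.08855 / 0.53415 ≈ 0.166.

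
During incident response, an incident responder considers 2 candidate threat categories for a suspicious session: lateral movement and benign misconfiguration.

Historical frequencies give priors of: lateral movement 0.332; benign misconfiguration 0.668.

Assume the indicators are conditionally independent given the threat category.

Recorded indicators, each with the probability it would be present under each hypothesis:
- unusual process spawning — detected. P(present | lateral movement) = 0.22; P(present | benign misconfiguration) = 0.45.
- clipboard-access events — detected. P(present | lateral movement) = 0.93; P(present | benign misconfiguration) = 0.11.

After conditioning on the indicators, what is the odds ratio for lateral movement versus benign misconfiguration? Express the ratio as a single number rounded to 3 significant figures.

Posterior odds equal prior odds times the likelihood ratio; only the two competing hypotheses matter.
  lateral movement: 0.332 × 0.22 × 0.93 = 0.067927
  benign misconfiguration: 0.668 × 0.45 × 0.11 = 0.033066
Posterior odds = 0.067927 / 0.033066 ≈ 2.05.

2.05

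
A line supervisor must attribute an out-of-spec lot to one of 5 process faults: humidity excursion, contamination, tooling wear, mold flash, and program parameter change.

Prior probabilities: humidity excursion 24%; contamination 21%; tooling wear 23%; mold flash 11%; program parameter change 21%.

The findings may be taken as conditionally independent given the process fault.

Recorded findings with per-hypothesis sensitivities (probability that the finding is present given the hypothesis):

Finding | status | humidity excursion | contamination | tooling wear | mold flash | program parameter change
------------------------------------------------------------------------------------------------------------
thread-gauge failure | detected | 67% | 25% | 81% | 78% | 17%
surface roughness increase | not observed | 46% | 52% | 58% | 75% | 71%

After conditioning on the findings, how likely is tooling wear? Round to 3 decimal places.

0.352

For each hypothesis, the unnormalized posterior weight is prior × product of the finding likelihoods (using 1 − P(present | H) for each absent finding):
  humidity excursion: 0.24 × 0.67 × (1 − 0.46) = 0.086832
  contamination: 0.21 × 0.25 × (1 − 0.52) = 0.0252
  tooling wear: 0.23 × 0.81 × (1 − 0.58) = 0.078246
  mold flash: 0.11 × 0.78 × (1 − 0.75) = 0.02145
  program parameter change: 0.21 × 0.17 × (1 − 0.71) = 0.010353
The unnormalized weights sum to 0.22208.
P(tooling wear | evidence) = 0.078246 / 0.22208 ≈ 0.352.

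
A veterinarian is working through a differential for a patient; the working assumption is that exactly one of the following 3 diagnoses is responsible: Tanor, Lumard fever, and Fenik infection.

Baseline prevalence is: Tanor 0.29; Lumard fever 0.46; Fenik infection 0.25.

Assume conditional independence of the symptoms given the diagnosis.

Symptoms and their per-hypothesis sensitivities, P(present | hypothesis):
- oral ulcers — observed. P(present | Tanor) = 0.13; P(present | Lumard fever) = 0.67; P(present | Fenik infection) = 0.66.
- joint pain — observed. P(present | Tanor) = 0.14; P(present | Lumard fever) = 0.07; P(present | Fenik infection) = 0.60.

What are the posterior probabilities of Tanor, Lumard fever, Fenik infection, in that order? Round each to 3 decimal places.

By Bayes' rule with conditional independence, the unnormalized weight for each hypothesis is prior × ∏ likelihoods:
  Tanor: 0.29 × 0.13 × 0.14 = 0.005278
  Lumard fever: 0.46 × 0.67 × 0.07 = 0.021574
  Fenik infection: 0.25 × 0.66 × 0.60 = 0.099
Normalizing constant Z = 0.005278 + 0.021574 + 0.099 = 0.12585.
P(Tanor | evidence) = 0.005278 / 0.12585 ≈ 0.042
P(Lumard fever | evidence) = 0.021574 / 0.12585 ≈ 0.171
P(Fenik infection | evidence) = 0.099 / 0.12585 ≈ 0.787

0.042, 0.171, 0.787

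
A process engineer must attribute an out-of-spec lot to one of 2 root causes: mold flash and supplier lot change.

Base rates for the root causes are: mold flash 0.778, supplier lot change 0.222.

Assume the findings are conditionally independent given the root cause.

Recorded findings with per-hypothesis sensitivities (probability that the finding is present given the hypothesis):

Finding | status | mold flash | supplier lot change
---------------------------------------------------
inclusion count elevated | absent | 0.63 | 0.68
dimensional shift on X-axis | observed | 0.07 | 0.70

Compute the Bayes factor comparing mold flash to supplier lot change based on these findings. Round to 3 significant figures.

0.116

Joint likelihood of the evidence pattern under each hypothesis (using 1 − P(present | H) for each absent finding):
  mold flash: (1 − 0.63) × 0.07 = 0.0259
  supplier lot change: (1 − 0.68) × 0.70 = 0.224
Bayes factor = 0.0259 / 0.224 ≈ 0.116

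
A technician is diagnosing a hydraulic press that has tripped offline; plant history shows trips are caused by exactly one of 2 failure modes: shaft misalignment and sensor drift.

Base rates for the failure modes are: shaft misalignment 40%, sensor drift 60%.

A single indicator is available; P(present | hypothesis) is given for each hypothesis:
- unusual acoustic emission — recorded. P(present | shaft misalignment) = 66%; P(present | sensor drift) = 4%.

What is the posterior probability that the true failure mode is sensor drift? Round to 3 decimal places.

For each hypothesis, the unnormalized posterior weight is prior × likelihood:
  shaft misalignment: 0.40 × 0.66 = 0.264
  sensor drift: 0.60 × 0.04 = 0.024
The unnormalized weights sum to 0.288.
P(sensor drift | evidence) = 0.024 / 0.288 ≈ 0.083.

0.083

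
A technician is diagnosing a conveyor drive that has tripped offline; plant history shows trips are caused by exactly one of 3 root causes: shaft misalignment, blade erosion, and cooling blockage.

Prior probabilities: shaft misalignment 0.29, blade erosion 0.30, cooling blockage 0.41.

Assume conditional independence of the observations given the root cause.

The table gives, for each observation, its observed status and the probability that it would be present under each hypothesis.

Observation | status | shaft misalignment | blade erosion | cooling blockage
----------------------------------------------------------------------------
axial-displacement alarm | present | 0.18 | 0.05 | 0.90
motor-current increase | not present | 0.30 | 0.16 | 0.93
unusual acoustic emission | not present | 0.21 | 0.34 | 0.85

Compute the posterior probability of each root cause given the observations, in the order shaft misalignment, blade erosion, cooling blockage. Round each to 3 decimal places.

0.703, 0.203, 0.094

Multiply each prior by the joint likelihood of the evidence pattern (using 1 − P(present | H) for each absent observation):
  shaft misalignment: 0.29 × 0.18 × (1 − 0.30) × (1 − 0.21) = 0.028867
  blade erosion: 0.30 × 0.05 × (1 − 0.16) × (1 − 0.34) = 0.008316
  cooling blockage: 0.41 × 0.90 × (1 − 0.93) × (1 − 0.85) = 0.0038745
Marginal likelihood of the evidence = 0.041057.
P(shaft misalignment | evidence) = 0.028867 / 0.041057 ≈ 0.703
P(blade erosion | evidence) = 0.008316 / 0.041057 ≈ 0.203
P(cooling blockage | evidence) = 0.0038745 / 0.041057 ≈ 0.094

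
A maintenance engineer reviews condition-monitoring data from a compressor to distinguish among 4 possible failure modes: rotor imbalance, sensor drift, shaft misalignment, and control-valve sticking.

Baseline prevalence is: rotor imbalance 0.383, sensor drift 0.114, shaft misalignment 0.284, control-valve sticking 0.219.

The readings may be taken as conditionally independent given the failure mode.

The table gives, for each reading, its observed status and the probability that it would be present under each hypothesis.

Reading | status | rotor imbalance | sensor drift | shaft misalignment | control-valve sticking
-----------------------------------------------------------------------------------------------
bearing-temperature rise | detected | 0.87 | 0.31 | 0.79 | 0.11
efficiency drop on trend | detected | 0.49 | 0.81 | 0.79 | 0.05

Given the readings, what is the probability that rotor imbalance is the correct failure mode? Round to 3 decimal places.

By Bayes' rule with conditional independence, the unnormalized weight for each hypothesis is prior × ∏ likelihoods:
  rotor imbalance: 0.383 × 0.87 × 0.49 = 0.16327
  sensor drift: 0.114 × 0.31 × 0.81 = 0.028625
  shaft misalignment: 0.284 × 0.79 × 0.79 = 0.17724
  control-valve sticking: 0.219 × 0.11 × 0.05 = 0.0012045
Normalizing constant Z = 0.16327 + 0.028625 + 0.17724 + 0.0012045 = 0.37035.
P(rotor imbalance | evidence) = 0.16327 / 0.37035 ≈ 0.441.

0.441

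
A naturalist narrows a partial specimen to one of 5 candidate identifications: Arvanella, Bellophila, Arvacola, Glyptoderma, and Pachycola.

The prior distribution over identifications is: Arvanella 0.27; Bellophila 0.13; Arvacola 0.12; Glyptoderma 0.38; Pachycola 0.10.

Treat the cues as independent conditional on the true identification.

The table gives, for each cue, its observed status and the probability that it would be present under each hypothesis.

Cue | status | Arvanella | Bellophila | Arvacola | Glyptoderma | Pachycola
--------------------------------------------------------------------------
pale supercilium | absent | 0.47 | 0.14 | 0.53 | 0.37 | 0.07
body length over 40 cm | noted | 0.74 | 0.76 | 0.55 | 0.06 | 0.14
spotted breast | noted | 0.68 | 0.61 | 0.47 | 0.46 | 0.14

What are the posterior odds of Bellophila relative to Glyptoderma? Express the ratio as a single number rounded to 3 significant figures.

The normalizing constant cancels in an odds ratio, so compute prior × likelihood for the two hypotheses only (using 1 − P(present | H) for each absent cue):
  Bellophila: 0.13 × (1 − 0.14) × 0.76 × 0.61 = 0.05183
  Glyptoderma: 0.38 × (1 − 0.37) × 0.06 × 0.46 = 0.0066074
Odds(Bellophila : Glyptoderma) = 0.05183 / 0.0066074 ≈ 7.84.

7.84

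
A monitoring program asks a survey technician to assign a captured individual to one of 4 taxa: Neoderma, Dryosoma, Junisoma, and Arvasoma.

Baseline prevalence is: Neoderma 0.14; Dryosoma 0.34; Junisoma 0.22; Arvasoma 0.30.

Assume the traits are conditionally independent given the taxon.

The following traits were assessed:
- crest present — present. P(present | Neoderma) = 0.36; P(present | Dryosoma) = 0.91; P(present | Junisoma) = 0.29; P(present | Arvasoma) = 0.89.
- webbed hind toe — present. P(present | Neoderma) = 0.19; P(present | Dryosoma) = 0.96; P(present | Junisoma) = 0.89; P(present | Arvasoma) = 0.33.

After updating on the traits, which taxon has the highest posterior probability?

Dryosoma

For each hypothesis, the unnormalized posterior weight is prior × product of the trait likelihoods:
  Neoderma: 0.14 × 0.36 × 0.19 = 0.009576
  Dryosoma: 0.34 × 0.91 × 0.96 = 0.29702
  Junisoma: 0.22 × 0.29 × 0.89 = 0.056782
  Arvasoma: 0.30 × 0.89 × 0.33 = 0.08811
Marginal likelihood of the evidence = 0.45149.
P(Neoderma | evidence) ≈ 0.009576 / 0.45149 ≈ 0.021
P(Dryosoma | evidence) ≈ 0.29702 / 0.45149 ≈ 0.658
P(Junisoma | evidence) ≈ 0.056782 / 0.45149 ≈ 0.126
P(Arvasoma | evidence) ≈ 0.08811 / 0.45149 ≈ 0.195
The largest is 0.658, so Dryosoma is most probable.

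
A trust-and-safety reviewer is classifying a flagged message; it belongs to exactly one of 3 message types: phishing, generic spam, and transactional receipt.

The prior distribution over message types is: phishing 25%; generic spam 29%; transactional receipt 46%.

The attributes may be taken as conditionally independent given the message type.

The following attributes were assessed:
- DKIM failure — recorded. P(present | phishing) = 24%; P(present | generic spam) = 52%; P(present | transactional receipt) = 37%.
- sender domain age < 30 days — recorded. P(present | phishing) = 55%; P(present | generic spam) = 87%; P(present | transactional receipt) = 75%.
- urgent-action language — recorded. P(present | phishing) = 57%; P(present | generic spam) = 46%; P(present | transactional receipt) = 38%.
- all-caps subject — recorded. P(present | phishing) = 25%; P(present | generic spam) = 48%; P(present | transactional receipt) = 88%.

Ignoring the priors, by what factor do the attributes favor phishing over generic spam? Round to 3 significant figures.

The Bayes factor is the ratio of the joint likelihoods of the attribute pattern under the two hypotheses.
  phishing: 0.24 × 0.55 × 0.57 × 0.25 = 0.01881
  generic spam: 0.52 × 0.87 × 0.46 × 0.48 = 0.09989
Bayes factor = 0.01881 / 0.09989 ≈ 0.188

0.188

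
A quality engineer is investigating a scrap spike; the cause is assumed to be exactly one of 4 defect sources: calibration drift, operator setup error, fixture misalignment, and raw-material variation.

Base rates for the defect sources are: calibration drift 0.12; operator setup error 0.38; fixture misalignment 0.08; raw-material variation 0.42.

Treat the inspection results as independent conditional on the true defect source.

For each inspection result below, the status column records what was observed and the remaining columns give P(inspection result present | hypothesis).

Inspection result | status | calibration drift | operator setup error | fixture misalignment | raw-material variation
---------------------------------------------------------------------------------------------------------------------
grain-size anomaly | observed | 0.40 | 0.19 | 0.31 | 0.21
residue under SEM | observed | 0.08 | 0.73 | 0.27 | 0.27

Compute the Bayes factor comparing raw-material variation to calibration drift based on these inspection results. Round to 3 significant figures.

1.77

Take the product of per-inspection result likelihoods under each hypothesis, then divide.
  raw-material variation: 0.21 × 0.27 = 0.0567
  calibration drift: 0.40 × 0.08 = 0.032
Bayes factor = 0.0567 / 0.032 ≈ 1.77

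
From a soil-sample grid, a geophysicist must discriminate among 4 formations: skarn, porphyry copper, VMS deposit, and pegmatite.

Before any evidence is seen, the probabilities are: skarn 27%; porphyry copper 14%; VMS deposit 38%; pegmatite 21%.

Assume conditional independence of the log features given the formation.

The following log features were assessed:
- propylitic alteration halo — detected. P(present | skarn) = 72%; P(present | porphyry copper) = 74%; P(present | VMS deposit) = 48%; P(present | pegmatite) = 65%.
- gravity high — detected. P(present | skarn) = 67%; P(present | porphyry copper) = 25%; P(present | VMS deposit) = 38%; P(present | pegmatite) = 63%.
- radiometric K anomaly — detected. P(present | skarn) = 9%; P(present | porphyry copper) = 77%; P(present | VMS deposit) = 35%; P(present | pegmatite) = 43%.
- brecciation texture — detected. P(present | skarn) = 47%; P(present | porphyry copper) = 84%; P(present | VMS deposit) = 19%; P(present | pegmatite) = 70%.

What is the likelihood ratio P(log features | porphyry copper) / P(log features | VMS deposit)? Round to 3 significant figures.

Joint likelihood of the log feature pattern under each hypothesis:
  porphyry copper: 0.74 × 0.25 × 0.77 × 0.84 = 0.11966
  VMS deposit: 0.48 × 0.38 × 0.35 × 0.19 = 0.01213
Bayes factor = 0.11966 / 0.01213 ≈ 9.86

9.86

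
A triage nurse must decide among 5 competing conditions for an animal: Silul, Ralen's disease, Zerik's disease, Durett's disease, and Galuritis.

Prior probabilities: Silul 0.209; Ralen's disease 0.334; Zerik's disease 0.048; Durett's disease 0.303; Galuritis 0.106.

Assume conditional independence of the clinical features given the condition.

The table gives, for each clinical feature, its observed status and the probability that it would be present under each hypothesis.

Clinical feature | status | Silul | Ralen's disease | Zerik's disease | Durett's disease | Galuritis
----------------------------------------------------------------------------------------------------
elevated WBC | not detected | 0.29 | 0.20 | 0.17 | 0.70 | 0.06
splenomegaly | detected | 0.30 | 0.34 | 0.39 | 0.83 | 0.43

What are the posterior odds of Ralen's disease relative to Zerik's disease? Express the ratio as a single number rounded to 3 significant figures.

The normalizing constant cancels in an odds ratio, so compute prior × likelihood for the two hypotheses only (using 1 − P(present | H) for each absent clinical feature):
  Ralen's disease: 0.334 × (1 − 0.20) × 0.34 = 0.090848
  Zerik's disease: 0.048 × (1 − 0.17) × 0.39 = 0.015538
Posterior odds = 0.090848 / 0.015538 ≈ 5.85.

5.85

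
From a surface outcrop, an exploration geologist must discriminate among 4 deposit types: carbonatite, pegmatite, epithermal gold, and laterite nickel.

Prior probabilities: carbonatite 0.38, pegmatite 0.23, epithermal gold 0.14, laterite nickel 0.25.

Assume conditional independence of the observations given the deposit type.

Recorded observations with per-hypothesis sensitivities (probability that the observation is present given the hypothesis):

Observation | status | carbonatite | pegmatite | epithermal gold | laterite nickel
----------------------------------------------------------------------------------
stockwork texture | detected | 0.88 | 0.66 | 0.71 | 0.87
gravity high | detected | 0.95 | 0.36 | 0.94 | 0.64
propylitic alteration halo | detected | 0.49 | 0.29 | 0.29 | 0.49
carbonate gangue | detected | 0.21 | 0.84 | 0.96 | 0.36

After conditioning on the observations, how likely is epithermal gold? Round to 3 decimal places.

By Bayes' rule with conditional independence, the unnormalized weight for each hypothesis is prior × ∏ likelihoods:
  carbonatite: 0.38 × 0.88 × 0.95 × 0.49 × 0.21 = 0.032689
  pegmatite: 0.23 × 0.66 × 0.36 × 0.29 × 0.84 = 0.013312
  epithermal gold: 0.14 × 0.71 × 0.94 × 0.29 × 0.96 = 0.026013
  laterite nickel: 0.25 × 0.87 × 0.64 × 0.49 × 0.36 = 0.024555
Marginal likelihood of the evidence = 0.096569.
P(epithermal gold | evidence) = 0.026013 / 0.096569 ≈ 0.269.

0.269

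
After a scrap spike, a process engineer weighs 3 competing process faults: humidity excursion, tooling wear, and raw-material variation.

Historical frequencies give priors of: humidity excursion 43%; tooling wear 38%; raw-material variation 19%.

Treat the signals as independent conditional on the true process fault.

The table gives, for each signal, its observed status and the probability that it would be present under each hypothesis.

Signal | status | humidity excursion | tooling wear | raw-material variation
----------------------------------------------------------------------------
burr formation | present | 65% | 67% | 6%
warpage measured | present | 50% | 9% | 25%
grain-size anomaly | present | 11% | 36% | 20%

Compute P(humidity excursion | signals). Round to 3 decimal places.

0.635

Multiply each prior by the joint likelihood of the signal pattern:
  humidity excursion: 0.43 × 0.65 × 0.50 × 0.11 = 0.015373
  tooling wear: 0.38 × 0.67 × 0.09 × 0.36 = 0.008249
  raw-material variation: 0.19 × 0.06 × 0.25 × 0.20 = 0.00057
The unnormalized weights sum to 0.024192.
P(humidity excursion | evidence) = 0.015373 / 0.024192 ≈ 0.635.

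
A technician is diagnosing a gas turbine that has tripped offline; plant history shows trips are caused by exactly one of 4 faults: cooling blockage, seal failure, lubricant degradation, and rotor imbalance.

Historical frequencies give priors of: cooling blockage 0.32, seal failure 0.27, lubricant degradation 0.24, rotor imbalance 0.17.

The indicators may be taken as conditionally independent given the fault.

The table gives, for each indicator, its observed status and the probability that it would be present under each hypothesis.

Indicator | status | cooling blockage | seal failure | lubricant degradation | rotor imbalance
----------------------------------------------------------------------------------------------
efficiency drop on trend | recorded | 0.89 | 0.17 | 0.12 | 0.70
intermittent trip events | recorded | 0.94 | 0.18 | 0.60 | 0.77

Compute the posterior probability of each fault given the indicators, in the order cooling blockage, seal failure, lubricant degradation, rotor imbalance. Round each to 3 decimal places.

Multiply each prior by the joint likelihood of the indicator pattern:
  cooling blockage: 0.32 × 0.89 × 0.94 = 0.26771
  seal failure: 0.27 × 0.17 × 0.18 = 0.008262
  lubricant degradation: 0.24 × 0.12 × 0.60 = 0.01728
  rotor imbalance: 0.17 × 0.70 × 0.77 = 0.09163
Marginal likelihood of the evidence = 0.38488.
P(cooling blockage | evidence) = 0.26771 / 0.38488 ≈ 0.696
P(seal failure | evidence) = 0.008262 / 0.38488 ≈ 0.021
P(lubricant degradation | evidence) = 0.01728 / 0.38488 ≈ 0.045
P(rotor imbalance | evidence) = 0.09163 / 0.38488 ≈ 0.238

0.696, 0.021, 0.045, 0.238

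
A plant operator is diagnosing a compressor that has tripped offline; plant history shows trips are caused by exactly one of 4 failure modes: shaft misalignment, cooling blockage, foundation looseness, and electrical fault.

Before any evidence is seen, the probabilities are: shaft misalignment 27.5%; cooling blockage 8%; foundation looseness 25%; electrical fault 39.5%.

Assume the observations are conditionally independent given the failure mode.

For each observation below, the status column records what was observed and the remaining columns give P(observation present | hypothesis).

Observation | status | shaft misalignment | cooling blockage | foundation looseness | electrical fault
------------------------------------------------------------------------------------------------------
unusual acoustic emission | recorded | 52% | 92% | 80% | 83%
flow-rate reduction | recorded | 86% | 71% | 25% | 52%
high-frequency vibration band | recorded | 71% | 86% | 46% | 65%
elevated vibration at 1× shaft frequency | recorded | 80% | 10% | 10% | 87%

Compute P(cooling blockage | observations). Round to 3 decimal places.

0.026

Multiply each prior by the joint likelihood of the evidence pattern:
  shaft misalignment: 0.275 × 0.52 × 0.86 × 0.71 × 0.80 = 0.069853
  cooling blockage: 0.080 × 0.92 × 0.71 × 0.86 × 0.10 = 0.004494
  foundation looseness: 0.250 × 0.80 × 0.25 × 0.46 × 0.10 = 0.0023
  electrical fault: 0.395 × 0.83 × 0.52 × 0.65 × 0.87 = 0.096408
Marginal likelihood of the evidence = 0.17305.
P(cooling blockage | evidence) = 0.004494 / 0.17305 ≈ 0.026.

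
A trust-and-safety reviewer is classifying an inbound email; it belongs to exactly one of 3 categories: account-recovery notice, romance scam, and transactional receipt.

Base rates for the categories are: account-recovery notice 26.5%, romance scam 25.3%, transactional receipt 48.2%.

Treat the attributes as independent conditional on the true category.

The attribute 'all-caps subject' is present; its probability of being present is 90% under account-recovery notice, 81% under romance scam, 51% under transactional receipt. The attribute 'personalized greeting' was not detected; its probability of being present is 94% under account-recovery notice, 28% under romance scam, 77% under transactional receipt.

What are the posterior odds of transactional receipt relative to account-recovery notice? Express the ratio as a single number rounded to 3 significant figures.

3.95

Posterior odds equal prior odds times the likelihood ratio; only the two competing hypotheses matter (using 1 − P(present | H) for each absent attribute).
  transactional receipt: 0.482 × 0.51 × (1 − 0.77) = 0.056539
  account-recovery notice: 0.265 × 0.90 × (1 − 0.94) = 0.01431
Odds(transactional receipt : account-recovery notice) = 0.056539 / 0.01431 ≈ 3.95.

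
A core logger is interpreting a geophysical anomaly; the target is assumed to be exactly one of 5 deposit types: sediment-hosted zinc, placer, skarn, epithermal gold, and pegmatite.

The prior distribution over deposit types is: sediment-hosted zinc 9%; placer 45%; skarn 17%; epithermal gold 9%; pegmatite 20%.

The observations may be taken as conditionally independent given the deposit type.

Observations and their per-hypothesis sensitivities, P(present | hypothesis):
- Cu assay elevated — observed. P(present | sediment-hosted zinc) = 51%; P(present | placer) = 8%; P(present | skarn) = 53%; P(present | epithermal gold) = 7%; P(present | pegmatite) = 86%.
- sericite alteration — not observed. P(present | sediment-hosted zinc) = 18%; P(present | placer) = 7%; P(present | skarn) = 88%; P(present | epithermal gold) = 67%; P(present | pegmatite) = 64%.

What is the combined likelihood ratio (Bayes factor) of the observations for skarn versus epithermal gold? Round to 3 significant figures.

2.75

Joint likelihood of the evidence pattern under each hypothesis (using 1 − P(present | H) for each absent observation):
  skarn: 0.53 × (1 − 0.88) = 0.0636
  epithermal gold: 0.07 × (1 − 0.67) = 0.0231
Bayes factor = 0.0636 / 0.0231 ≈ 2.75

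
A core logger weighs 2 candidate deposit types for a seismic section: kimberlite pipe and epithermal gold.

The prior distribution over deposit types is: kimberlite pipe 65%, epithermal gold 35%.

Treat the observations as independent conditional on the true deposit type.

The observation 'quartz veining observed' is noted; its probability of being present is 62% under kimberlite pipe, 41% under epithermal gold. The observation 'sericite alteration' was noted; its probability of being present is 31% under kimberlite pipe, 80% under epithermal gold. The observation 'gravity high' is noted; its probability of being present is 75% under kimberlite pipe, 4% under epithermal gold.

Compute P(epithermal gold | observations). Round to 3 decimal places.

Multiply each prior by the joint likelihood of the evidence pattern:
  kimberlite pipe: 0.65 × 0.62 × 0.31 × 0.75 = 0.093698
  epithermal gold: 0.35 × 0.41 × 0.80 × 0.04 = 0.004592
Marginal likelihood of the evidence = 0.09829.
P(epithermal gold | evidence) = 0.004592 / 0.09829 ≈ 0.047.

0.047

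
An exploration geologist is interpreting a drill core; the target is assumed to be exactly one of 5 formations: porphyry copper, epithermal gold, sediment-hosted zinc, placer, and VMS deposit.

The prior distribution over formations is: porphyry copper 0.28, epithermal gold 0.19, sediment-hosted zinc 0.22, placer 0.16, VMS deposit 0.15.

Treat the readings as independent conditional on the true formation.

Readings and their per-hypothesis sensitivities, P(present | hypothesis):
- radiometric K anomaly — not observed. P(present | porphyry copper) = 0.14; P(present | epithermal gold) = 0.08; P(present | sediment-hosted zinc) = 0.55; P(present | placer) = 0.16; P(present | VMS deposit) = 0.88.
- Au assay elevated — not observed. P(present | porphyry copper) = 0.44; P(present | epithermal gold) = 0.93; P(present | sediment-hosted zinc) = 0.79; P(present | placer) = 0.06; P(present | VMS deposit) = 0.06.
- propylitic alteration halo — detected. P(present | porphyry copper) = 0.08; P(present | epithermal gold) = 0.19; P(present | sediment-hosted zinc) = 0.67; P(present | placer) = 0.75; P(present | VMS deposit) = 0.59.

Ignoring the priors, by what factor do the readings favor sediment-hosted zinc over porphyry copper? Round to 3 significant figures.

1.64

Joint likelihood of the reading pattern under each hypothesis (using 1 − P(present | H) for each absent reading):
  sediment-hosted zinc: (1 − 0.55) × (1 − 0.79) × 0.67 = 0.063315
  porphyry copper: (1 − 0.14) × (1 − 0.44) × 0.08 = 0.038528
Bayes factor = 0.063315 / 0.038528 ≈ 1.64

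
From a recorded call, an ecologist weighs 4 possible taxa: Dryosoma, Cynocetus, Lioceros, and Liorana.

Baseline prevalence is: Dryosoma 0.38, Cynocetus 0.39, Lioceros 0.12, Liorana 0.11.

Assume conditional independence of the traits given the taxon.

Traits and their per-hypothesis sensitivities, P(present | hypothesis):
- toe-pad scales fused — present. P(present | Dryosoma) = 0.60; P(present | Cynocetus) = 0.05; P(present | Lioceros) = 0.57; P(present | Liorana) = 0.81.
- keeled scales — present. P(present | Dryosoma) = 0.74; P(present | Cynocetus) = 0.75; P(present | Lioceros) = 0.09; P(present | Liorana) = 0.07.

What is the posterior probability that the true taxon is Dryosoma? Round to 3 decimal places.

0.862

For each hypothesis, the unnormalized posterior weight is prior × product of the trait likelihoods:
  Dryosoma: 0.38 × 0.60 × 0.74 = 0.16872
  Cynocetus: 0.39 × 0.05 × 0.75 = 0.014625
  Lioceros: 0.12 × 0.57 × 0.09 = 0.006156
  Liorana: 0.11 × 0.81 × 0.07 = 0.006237
Normalizing constant Z = 0.16872 + 0.014625 + 0.006156 + 0.006237 = 0.19574.
P(Dryosoma | evidence) = 0.16872 / 0.19574 ≈ 0.862.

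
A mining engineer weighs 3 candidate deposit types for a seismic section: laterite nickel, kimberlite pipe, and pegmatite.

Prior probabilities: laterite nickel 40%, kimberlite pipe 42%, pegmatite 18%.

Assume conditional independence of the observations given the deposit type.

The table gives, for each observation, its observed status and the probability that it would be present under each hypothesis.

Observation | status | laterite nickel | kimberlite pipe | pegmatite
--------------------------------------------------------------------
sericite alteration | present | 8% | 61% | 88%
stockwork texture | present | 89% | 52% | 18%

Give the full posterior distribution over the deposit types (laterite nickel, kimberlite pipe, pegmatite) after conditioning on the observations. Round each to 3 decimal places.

By Bayes' rule with conditional independence, the unnormalized weight for each hypothesis is prior × ∏ likelihoods:
  laterite nickel: 0.40 × 0.08 × 0.89 = 0.02848
  kimberlite pipe: 0.42 × 0.61 × 0.52 = 0.13322
  pegmatite: 0.18 × 0.88 × 0.18 = 0.028512
Marginal likelihood of the evidence = 0.19022.
P(laterite nickel | evidence) = 0.02848 / 0.19022 ≈ 0.150
P(kimberlite pipe | evidence) = 0.13322 / 0.19022 ≈ 0.700
P(pegmatite | evidence) = 0.028512 / 0.19022 ≈ 0.150

0.150, 0.700, 0.150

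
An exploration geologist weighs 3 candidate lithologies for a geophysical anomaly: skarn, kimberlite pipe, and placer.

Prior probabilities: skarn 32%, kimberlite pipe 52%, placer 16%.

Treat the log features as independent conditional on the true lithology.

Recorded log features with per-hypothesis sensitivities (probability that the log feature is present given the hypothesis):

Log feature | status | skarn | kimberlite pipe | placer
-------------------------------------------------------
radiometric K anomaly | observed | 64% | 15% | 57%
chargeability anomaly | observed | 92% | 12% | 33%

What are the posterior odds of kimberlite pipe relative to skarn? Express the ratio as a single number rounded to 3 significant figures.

0.0497

The normalizing constant cancels in an odds ratio, so compute prior × likelihood for the two hypotheses only:
  kimberlite pipe: 0.52 × 0.15 × 0.12 = 0.00936
  skarn: 0.32 × 0.64 × 0.92 = 0.18842
Odds(kimberlite pipe : skarn) = 0.00936 / 0.18842 ≈ 0.0497.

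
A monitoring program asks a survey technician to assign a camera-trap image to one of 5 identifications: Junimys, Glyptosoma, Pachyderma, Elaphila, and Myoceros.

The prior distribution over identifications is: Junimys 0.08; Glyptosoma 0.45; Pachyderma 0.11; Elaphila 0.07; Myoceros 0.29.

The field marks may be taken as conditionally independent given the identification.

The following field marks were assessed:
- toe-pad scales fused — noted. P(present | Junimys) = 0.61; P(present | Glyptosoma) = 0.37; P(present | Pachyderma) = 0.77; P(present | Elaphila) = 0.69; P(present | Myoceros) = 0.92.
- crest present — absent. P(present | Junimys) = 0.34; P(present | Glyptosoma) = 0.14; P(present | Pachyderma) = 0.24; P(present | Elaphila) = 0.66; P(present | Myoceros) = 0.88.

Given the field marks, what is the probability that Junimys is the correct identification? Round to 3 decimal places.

0.112

By Bayes' rule with conditional independence, the unnormalized weight for each hypothesis is prior × ∏ likelihoods (using 1 − P(present | H) for each absent field mark):
  Junimys: 0.08 × 0.61 × (1 − 0.34) = 0.032208
  Glyptosoma: 0.45 × 0.37 × (1 − 0.14) = 0.14319
  Pachyderma: 0.11 × 0.77 × (1 − 0.24) = 0.064372
  Elaphila: 0.07 × 0.69 × (1 − 0.66) = 0.016422
  Myoceros: 0.29 × 0.92 × (1 − 0.88) = 0.032016
Normalizing constant Z = 0.032208 + 0.14319 + 0.064372 + 0.016422 + 0.032016 = 0.28821.
P(Junimys | evidence) = 0.032208 / 0.28821 ≈ 0.112.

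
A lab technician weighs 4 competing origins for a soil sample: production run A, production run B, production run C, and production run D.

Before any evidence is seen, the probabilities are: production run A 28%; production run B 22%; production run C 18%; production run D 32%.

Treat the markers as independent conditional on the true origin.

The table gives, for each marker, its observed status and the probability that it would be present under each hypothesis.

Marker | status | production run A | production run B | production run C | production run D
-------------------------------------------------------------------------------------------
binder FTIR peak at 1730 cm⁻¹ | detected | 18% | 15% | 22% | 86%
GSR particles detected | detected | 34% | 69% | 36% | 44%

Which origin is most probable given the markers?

production run D

For each hypothesis, the unnormalized posterior weight is prior × product of the marker likelihoods:
  production run A: 0.28 × 0.18 × 0.34 = 0.017136
  production run B: 0.22 × 0.15 × 0.69 = 0.02277
  production run C: 0.18 × 0.22 × 0.36 = 0.014256
  production run D: 0.32 × 0.86 × 0.44 = 0.12109
Marginal likelihood of the evidence = 0.17525.
P(production run A | evidence) ≈ 0.017136 / 0.17525 ≈ 0.098
P(production run B | evidence) ≈ 0.02277 / 0.17525 ≈ 0.130
P(production run C | evidence) ≈ 0.014256 / 0.17525 ≈ 0.081
P(production run D | evidence) ≈ 0.12109 / 0.17525 ≈ 0.691
The largest is 0.691, so production run D is most probable.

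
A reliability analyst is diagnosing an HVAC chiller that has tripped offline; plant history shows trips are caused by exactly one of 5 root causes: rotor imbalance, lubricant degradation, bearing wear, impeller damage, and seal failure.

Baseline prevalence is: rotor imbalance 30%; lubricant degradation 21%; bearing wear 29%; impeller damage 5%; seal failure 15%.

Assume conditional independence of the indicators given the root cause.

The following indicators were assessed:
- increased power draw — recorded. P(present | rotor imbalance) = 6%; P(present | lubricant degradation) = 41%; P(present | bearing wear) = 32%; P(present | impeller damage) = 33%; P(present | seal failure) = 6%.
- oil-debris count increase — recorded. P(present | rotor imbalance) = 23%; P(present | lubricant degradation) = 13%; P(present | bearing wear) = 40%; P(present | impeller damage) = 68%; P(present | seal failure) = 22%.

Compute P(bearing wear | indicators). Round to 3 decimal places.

0.565

For each hypothesis, the unnormalized posterior weight is prior × product of the indicator likelihoods:
  rotor imbalance: 0.30 × 0.06 × 0.23 = 0.00414
  lubricant degradation: 0.21 × 0.41 × 0.13 = 0.011193
  bearing wear: 0.29 × 0.32 × 0.40 = 0.03712
  impeller damage: 0.05 × 0.33 × 0.68 = 0.01122
  seal failure: 0.15 × 0.06 × 0.22 = 0.00198
The unnormalized weights sum to 0.065653.
P(bearing wear | evidence) = 0.03712 / 0.065653 ≈ 0.565.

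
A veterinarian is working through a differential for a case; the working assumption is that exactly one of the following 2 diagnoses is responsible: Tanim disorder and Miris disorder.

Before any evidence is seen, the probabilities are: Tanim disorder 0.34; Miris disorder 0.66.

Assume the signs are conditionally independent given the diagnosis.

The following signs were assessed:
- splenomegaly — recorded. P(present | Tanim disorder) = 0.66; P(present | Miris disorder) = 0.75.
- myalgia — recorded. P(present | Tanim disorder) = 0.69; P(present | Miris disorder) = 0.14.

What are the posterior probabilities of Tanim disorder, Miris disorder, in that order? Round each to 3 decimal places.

0.691, 0.309

By Bayes' rule with conditional independence, the unnormalized weight for each hypothesis is prior × ∏ likelihoods:
  Tanim disorder: 0.34 × 0.66 × 0.69 = 0.15484
  Miris disorder: 0.66 × 0.75 × 0.14 = 0.0693
Marginal likelihood of the evidence = 0.22414.
P(Tanim disorder | evidence) = 0.15484 / 0.22414 ≈ 0.691
P(Miris disorder | evidence) = 0.0693 / 0.22414 ≈ 0.309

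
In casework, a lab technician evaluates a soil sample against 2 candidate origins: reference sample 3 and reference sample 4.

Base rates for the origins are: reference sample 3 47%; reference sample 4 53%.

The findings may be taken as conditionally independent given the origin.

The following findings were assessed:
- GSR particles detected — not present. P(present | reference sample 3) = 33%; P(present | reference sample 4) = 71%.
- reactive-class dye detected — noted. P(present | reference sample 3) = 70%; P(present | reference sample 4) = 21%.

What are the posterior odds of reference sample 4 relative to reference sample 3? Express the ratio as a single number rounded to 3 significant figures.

0.146

Unnormalized posterior weight (prior times the finding likelihoods) for each of the two hypotheses (using 1 − P(present | H) for each absent finding):
  reference sample 4: 0.53 × (1 − 0.71) × 0.21 = 0.032277
  reference sample 3: 0.47 × (1 − 0.33) × 0.70 = 0.22043
Odds(reference sample 4 : reference sample 3) = 0.032277 / 0.22043 ≈ 0.146.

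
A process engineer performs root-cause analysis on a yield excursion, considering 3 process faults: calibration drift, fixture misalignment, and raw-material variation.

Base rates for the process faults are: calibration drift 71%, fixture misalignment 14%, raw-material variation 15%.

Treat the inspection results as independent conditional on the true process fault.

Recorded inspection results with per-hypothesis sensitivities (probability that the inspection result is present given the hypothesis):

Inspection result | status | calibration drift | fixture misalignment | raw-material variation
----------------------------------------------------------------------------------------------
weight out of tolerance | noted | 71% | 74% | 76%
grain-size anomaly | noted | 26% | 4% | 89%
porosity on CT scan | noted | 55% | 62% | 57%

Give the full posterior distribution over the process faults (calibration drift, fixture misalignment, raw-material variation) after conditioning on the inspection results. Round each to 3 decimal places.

For each hypothesis, the unnormalized posterior weight is prior × product of the inspection result likelihoods:
  calibration drift: 0.71 × 0.71 × 0.26 × 0.55 = 0.072086
  fixture misalignment: 0.14 × 0.74 × 0.04 × 0.62 = 0.0025693
  raw-material variation: 0.15 × 0.76 × 0.89 × 0.57 = 0.057832
Normalizing constant Z = 0.072086 + 0.0025693 + 0.057832 = 0.13249.
P(calibration drift | evidence) = 0.072086 / 0.13249 ≈ 0.544
P(fixture misalignment | evidence) = 0.0025693 / 0.13249 ≈ 0.019
P(raw-material variation | evidence) = 0.057832 / 0.13249 ≈ 0.437

0.544, 0.019, 0.437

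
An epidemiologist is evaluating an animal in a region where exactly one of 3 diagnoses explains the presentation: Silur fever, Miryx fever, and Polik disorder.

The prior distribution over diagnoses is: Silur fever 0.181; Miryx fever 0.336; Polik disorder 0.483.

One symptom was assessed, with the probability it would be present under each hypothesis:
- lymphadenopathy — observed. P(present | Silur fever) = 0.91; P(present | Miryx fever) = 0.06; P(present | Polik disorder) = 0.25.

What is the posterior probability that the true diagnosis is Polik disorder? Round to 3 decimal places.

Multiply each prior by the likelihood of the symptom:
  Silur fever: 0.181 × 0.91 = 0.16471
  Miryx fever: 0.336 × 0.06 = 0.02016
  Polik disorder: 0.483 × 0.25 = 0.12075
Normalizing constant Z = 0.16471 + 0.02016 + 0.12075 = 0.30562.
P(Polik disorder | evidence) = 0.12075 / 0.30562 ≈ 0.395.

0.395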